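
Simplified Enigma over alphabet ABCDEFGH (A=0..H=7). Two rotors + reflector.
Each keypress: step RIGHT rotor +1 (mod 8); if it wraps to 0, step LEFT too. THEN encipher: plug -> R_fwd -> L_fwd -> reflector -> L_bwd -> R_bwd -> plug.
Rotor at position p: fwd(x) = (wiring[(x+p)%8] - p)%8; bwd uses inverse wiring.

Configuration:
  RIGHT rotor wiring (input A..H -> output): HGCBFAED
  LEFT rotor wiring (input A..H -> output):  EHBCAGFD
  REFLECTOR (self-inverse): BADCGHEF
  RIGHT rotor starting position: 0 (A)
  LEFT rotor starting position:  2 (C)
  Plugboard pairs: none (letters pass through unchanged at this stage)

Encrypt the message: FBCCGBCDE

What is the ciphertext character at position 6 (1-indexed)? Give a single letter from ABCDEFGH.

Char 1 ('F'): step: R->1, L=2; F->plug->F->R->D->L->E->refl->G->L'->C->R'->G->plug->G
Char 2 ('B'): step: R->2, L=2; B->plug->B->R->H->L->F->refl->H->L'->A->R'->A->plug->A
Char 3 ('C'): step: R->3, L=2; C->plug->C->R->F->L->B->refl->A->L'->B->R'->D->plug->D
Char 4 ('C'): step: R->4, L=2; C->plug->C->R->A->L->H->refl->F->L'->H->R'->D->plug->D
Char 5 ('G'): step: R->5, L=2; G->plug->G->R->E->L->D->refl->C->L'->G->R'->C->plug->C
Char 6 ('B'): step: R->6, L=2; B->plug->B->R->F->L->B->refl->A->L'->B->R'->C->plug->C

C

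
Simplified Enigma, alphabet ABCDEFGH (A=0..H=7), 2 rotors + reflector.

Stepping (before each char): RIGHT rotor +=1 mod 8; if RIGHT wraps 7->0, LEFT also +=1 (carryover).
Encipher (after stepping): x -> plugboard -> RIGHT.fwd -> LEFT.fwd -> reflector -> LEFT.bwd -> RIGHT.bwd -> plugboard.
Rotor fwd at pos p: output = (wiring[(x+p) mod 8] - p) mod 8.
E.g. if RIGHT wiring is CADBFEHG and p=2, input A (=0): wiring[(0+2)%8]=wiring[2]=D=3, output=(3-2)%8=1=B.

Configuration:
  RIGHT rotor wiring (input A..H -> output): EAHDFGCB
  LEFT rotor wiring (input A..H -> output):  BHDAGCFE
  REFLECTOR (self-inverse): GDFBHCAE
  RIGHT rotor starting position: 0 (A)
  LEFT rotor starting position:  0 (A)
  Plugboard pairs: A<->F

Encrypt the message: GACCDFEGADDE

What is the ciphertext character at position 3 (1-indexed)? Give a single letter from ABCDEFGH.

Char 1 ('G'): step: R->1, L=0; G->plug->G->R->A->L->B->refl->D->L'->C->R'->C->plug->C
Char 2 ('A'): step: R->2, L=0; A->plug->F->R->H->L->E->refl->H->L'->B->R'->B->plug->B
Char 3 ('C'): step: R->3, L=0; C->plug->C->R->D->L->A->refl->G->L'->E->R'->H->plug->H

H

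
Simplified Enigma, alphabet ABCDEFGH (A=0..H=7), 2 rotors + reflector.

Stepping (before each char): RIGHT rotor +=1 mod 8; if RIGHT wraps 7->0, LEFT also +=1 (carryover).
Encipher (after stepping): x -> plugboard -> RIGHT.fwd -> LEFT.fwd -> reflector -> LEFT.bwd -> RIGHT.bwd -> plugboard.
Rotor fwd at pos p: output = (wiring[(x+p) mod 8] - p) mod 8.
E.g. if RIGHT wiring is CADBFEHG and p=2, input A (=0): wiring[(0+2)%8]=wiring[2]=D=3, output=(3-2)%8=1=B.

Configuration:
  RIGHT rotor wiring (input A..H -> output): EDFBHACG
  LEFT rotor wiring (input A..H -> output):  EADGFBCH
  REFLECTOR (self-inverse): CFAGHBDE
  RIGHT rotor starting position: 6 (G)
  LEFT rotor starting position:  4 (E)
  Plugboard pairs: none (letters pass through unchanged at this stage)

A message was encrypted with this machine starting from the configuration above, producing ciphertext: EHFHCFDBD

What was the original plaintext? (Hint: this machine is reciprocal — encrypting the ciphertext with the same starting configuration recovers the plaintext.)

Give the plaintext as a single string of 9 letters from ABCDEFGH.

Answer: HDDDBDHFG

Derivation:
Char 1 ('E'): step: R->7, L=4; E->plug->E->R->C->L->G->refl->D->L'->D->R'->H->plug->H
Char 2 ('H'): step: R->0, L->5 (L advanced); H->plug->H->R->G->L->B->refl->F->L'->B->R'->D->plug->D
Char 3 ('F'): step: R->1, L=5; F->plug->F->R->B->L->F->refl->B->L'->G->R'->D->plug->D
Char 4 ('H'): step: R->2, L=5; H->plug->H->R->B->L->F->refl->B->L'->G->R'->D->plug->D
Char 5 ('C'): step: R->3, L=5; C->plug->C->R->F->L->G->refl->D->L'->E->R'->B->plug->B
Char 6 ('F'): step: R->4, L=5; F->plug->F->R->H->L->A->refl->C->L'->C->R'->D->plug->D
Char 7 ('D'): step: R->5, L=5; D->plug->D->R->H->L->A->refl->C->L'->C->R'->H->plug->H
Char 8 ('B'): step: R->6, L=5; B->plug->B->R->A->L->E->refl->H->L'->D->R'->F->plug->F
Char 9 ('D'): step: R->7, L=5; D->plug->D->R->G->L->B->refl->F->L'->B->R'->G->plug->G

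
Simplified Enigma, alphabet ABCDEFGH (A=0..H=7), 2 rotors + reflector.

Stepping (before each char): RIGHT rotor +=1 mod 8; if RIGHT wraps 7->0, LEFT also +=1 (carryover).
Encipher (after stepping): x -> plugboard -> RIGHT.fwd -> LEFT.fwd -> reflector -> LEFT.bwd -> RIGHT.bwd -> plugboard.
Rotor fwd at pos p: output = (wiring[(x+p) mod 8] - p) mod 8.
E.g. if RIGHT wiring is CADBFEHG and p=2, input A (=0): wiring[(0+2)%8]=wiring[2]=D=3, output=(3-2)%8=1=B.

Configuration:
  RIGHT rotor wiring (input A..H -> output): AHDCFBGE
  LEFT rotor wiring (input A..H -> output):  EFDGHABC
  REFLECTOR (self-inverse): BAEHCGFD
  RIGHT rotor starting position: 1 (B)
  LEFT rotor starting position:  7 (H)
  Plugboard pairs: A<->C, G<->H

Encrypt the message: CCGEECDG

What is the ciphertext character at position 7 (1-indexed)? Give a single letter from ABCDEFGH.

Char 1 ('C'): step: R->2, L=7; C->plug->A->R->B->L->F->refl->G->L'->C->R'->F->plug->F
Char 2 ('C'): step: R->3, L=7; C->plug->A->R->H->L->C->refl->E->L'->D->R'->D->plug->D
Char 3 ('G'): step: R->4, L=7; G->plug->H->R->G->L->B->refl->A->L'->F->R'->B->plug->B
Char 4 ('E'): step: R->5, L=7; E->plug->E->R->C->L->G->refl->F->L'->B->R'->B->plug->B
Char 5 ('E'): step: R->6, L=7; E->plug->E->R->F->L->A->refl->B->L'->G->R'->B->plug->B
Char 6 ('C'): step: R->7, L=7; C->plug->A->R->F->L->A->refl->B->L'->G->R'->F->plug->F
Char 7 ('D'): step: R->0, L->0 (L advanced); D->plug->D->R->C->L->D->refl->H->L'->E->R'->H->plug->G

G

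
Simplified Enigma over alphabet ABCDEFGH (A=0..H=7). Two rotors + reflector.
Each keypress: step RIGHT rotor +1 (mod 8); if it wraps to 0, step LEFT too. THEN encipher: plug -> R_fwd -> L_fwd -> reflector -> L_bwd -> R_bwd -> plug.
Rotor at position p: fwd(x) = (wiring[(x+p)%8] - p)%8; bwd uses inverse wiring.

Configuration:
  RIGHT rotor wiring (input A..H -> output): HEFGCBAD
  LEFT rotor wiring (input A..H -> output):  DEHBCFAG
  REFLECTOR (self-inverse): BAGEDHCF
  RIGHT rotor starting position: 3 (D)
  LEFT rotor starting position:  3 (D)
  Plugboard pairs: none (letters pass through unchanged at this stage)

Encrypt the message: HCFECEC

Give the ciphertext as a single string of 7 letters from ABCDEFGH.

Answer: FHAAFAA

Derivation:
Char 1 ('H'): step: R->4, L=3; H->plug->H->R->C->L->C->refl->G->L'->A->R'->F->plug->F
Char 2 ('C'): step: R->5, L=3; C->plug->C->R->G->L->B->refl->A->L'->F->R'->H->plug->H
Char 3 ('F'): step: R->6, L=3; F->plug->F->R->A->L->G->refl->C->L'->C->R'->A->plug->A
Char 4 ('E'): step: R->7, L=3; E->plug->E->R->H->L->E->refl->D->L'->E->R'->A->plug->A
Char 5 ('C'): step: R->0, L->4 (L advanced); C->plug->C->R->F->L->A->refl->B->L'->B->R'->F->plug->F
Char 6 ('E'): step: R->1, L=4; E->plug->E->R->A->L->G->refl->C->L'->D->R'->A->plug->A
Char 7 ('C'): step: R->2, L=4; C->plug->C->R->A->L->G->refl->C->L'->D->R'->A->plug->A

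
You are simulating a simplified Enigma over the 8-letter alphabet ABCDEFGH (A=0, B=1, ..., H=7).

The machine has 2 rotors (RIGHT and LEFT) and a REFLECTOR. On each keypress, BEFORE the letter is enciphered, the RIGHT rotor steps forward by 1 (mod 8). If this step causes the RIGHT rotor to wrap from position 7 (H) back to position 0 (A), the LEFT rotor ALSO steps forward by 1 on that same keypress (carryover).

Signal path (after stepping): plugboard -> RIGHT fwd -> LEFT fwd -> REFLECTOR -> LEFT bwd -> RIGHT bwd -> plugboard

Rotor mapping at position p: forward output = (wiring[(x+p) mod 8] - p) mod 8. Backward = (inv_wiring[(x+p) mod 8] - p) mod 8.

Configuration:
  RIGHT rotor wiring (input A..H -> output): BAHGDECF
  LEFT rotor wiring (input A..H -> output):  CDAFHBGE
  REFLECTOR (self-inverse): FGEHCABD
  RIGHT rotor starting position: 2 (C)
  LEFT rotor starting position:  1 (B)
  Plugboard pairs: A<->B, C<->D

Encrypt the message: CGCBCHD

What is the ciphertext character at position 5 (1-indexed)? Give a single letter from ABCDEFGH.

Char 1 ('C'): step: R->3, L=1; C->plug->D->R->H->L->B->refl->G->L'->D->R'->A->plug->B
Char 2 ('G'): step: R->4, L=1; G->plug->G->R->D->L->G->refl->B->L'->H->R'->A->plug->B
Char 3 ('C'): step: R->5, L=1; C->plug->D->R->E->L->A->refl->F->L'->F->R'->B->plug->A
Char 4 ('B'): step: R->6, L=1; B->plug->A->R->E->L->A->refl->F->L'->F->R'->G->plug->G
Char 5 ('C'): step: R->7, L=1; C->plug->D->R->A->L->C->refl->E->L'->C->R'->B->plug->A

A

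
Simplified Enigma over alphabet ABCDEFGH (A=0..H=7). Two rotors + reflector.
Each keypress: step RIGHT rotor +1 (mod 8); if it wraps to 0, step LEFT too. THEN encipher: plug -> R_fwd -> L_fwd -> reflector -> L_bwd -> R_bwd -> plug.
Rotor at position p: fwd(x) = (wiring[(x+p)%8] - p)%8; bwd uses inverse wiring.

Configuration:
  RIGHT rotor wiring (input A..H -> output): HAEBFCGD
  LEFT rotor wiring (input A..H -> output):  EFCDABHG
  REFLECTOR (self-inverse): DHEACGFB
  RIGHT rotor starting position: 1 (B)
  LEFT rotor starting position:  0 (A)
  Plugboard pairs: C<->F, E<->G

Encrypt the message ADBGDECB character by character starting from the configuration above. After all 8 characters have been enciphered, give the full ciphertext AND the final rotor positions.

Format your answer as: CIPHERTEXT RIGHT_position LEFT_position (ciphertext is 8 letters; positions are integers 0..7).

Answer: DCHEAABG 1 1

Derivation:
Char 1 ('A'): step: R->2, L=0; A->plug->A->R->C->L->C->refl->E->L'->A->R'->D->plug->D
Char 2 ('D'): step: R->3, L=0; D->plug->D->R->D->L->D->refl->A->L'->E->R'->F->plug->C
Char 3 ('B'): step: R->4, L=0; B->plug->B->R->G->L->H->refl->B->L'->F->R'->H->plug->H
Char 4 ('G'): step: R->5, L=0; G->plug->E->R->D->L->D->refl->A->L'->E->R'->G->plug->E
Char 5 ('D'): step: R->6, L=0; D->plug->D->R->C->L->C->refl->E->L'->A->R'->A->plug->A
Char 6 ('E'): step: R->7, L=0; E->plug->G->R->D->L->D->refl->A->L'->E->R'->A->plug->A
Char 7 ('C'): step: R->0, L->1 (L advanced); C->plug->F->R->C->L->C->refl->E->L'->A->R'->B->plug->B
Char 8 ('B'): step: R->1, L=1; B->plug->B->R->D->L->H->refl->B->L'->B->R'->E->plug->G
Final: ciphertext=DCHEAABG, RIGHT=1, LEFT=1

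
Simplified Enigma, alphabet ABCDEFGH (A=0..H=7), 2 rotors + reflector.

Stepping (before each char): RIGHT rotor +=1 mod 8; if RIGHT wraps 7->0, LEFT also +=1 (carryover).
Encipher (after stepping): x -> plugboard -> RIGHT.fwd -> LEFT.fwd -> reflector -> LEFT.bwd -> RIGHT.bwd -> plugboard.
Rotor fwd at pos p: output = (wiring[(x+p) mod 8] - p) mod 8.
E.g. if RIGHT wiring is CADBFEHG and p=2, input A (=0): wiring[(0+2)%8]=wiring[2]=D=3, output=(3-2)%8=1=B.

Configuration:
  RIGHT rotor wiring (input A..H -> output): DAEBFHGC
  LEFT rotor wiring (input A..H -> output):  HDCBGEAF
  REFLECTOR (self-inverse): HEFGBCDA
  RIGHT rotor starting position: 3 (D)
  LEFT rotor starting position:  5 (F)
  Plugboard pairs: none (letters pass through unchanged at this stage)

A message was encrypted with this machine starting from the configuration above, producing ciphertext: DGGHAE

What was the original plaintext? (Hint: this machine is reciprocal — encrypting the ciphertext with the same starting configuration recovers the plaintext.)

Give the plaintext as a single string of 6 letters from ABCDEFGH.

Answer: EBEFBG

Derivation:
Char 1 ('D'): step: R->4, L=5; D->plug->D->R->G->L->E->refl->B->L'->H->R'->E->plug->E
Char 2 ('G'): step: R->5, L=5; G->plug->G->R->E->L->G->refl->D->L'->B->R'->B->plug->B
Char 3 ('G'): step: R->6, L=5; G->plug->G->R->H->L->B->refl->E->L'->G->R'->E->plug->E
Char 4 ('H'): step: R->7, L=5; H->plug->H->R->H->L->B->refl->E->L'->G->R'->F->plug->F
Char 5 ('A'): step: R->0, L->6 (L advanced); A->plug->A->R->D->L->F->refl->C->L'->A->R'->B->plug->B
Char 6 ('E'): step: R->1, L=6; E->plug->E->R->G->L->A->refl->H->L'->B->R'->G->plug->G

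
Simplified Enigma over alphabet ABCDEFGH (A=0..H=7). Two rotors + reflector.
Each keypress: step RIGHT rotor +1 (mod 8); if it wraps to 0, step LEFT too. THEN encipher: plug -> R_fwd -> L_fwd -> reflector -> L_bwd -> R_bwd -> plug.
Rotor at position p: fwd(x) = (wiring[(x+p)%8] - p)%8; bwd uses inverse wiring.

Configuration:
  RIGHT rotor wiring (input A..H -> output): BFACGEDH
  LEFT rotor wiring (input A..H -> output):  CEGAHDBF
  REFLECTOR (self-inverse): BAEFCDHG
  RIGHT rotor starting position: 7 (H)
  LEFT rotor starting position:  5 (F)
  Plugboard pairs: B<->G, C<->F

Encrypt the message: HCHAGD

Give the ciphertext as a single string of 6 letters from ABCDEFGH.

Answer: FDEDFG

Derivation:
Char 1 ('H'): step: R->0, L->6 (L advanced); H->plug->H->R->H->L->F->refl->D->L'->A->R'->C->plug->F
Char 2 ('C'): step: R->1, L=6; C->plug->F->R->C->L->E->refl->C->L'->F->R'->D->plug->D
Char 3 ('H'): step: R->2, L=6; H->plug->H->R->D->L->G->refl->H->L'->B->R'->E->plug->E
Char 4 ('A'): step: R->3, L=6; A->plug->A->R->H->L->F->refl->D->L'->A->R'->D->plug->D
Char 5 ('G'): step: R->4, L=6; G->plug->B->R->A->L->D->refl->F->L'->H->R'->C->plug->F
Char 6 ('D'): step: R->5, L=6; D->plug->D->R->E->L->A->refl->B->L'->G->R'->B->plug->G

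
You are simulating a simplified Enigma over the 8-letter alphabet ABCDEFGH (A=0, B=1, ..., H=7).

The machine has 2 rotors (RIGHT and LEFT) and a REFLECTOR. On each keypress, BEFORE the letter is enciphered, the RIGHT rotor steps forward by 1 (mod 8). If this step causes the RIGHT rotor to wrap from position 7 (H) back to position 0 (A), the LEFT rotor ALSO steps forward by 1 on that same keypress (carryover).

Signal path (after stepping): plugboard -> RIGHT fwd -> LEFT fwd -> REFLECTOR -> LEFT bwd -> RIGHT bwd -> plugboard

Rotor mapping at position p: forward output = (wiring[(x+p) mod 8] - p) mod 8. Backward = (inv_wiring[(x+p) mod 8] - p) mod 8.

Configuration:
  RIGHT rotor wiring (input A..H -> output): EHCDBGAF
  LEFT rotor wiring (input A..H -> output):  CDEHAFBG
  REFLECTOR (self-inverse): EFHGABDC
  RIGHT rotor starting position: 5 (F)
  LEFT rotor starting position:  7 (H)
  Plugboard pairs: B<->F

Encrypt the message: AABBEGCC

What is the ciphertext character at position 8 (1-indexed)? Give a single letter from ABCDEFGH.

Char 1 ('A'): step: R->6, L=7; A->plug->A->R->C->L->E->refl->A->L'->E->R'->E->plug->E
Char 2 ('A'): step: R->7, L=7; A->plug->A->R->G->L->G->refl->D->L'->B->R'->H->plug->H
Char 3 ('B'): step: R->0, L->0 (L advanced); B->plug->F->R->G->L->B->refl->F->L'->F->R'->H->plug->H
Char 4 ('B'): step: R->1, L=0; B->plug->F->R->H->L->G->refl->D->L'->B->R'->B->plug->F
Char 5 ('E'): step: R->2, L=0; E->plug->E->R->G->L->B->refl->F->L'->F->R'->H->plug->H
Char 6 ('G'): step: R->3, L=0; G->plug->G->R->E->L->A->refl->E->L'->C->R'->E->plug->E
Char 7 ('C'): step: R->4, L=0; C->plug->C->R->E->L->A->refl->E->L'->C->R'->B->plug->F
Char 8 ('C'): step: R->5, L=0; C->plug->C->R->A->L->C->refl->H->L'->D->R'->B->plug->F

F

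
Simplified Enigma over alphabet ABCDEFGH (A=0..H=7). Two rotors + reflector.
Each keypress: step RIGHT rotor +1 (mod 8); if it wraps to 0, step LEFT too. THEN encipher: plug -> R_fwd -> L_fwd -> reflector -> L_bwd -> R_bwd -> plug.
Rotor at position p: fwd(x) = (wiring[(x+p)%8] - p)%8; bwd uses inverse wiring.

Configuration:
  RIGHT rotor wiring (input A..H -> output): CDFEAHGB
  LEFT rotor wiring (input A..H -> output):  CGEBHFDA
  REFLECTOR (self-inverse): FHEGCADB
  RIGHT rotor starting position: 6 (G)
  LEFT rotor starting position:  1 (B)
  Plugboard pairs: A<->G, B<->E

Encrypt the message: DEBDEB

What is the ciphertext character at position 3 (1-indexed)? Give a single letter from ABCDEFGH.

Char 1 ('D'): step: R->7, L=1; D->plug->D->R->G->L->H->refl->B->L'->H->R'->H->plug->H
Char 2 ('E'): step: R->0, L->2 (L advanced); E->plug->B->R->D->L->D->refl->G->L'->F->R'->C->plug->C
Char 3 ('B'): step: R->1, L=2; B->plug->E->R->G->L->A->refl->F->L'->C->R'->A->plug->G

G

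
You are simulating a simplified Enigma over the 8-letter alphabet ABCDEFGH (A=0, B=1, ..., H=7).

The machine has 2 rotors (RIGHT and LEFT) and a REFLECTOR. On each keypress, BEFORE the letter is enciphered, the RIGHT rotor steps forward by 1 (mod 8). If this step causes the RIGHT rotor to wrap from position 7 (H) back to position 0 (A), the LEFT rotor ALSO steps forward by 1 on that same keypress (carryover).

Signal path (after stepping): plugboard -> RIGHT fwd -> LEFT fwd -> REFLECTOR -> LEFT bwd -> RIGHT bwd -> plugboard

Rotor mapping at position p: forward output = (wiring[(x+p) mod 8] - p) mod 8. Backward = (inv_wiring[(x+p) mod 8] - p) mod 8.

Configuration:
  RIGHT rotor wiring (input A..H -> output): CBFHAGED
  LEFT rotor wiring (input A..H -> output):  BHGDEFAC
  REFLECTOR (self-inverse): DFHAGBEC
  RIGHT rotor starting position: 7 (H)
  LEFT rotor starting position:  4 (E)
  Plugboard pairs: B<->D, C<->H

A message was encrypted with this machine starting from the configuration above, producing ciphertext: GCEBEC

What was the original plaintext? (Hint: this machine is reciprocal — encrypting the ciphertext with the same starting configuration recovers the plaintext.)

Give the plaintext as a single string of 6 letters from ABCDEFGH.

Char 1 ('G'): step: R->0, L->5 (L advanced); G->plug->G->R->E->L->C->refl->H->L'->H->R'->D->plug->B
Char 2 ('C'): step: R->1, L=5; C->plug->H->R->B->L->D->refl->A->L'->A->R'->A->plug->A
Char 3 ('E'): step: R->2, L=5; E->plug->E->R->C->L->F->refl->B->L'->F->R'->B->plug->D
Char 4 ('B'): step: R->3, L=5; B->plug->D->R->B->L->D->refl->A->L'->A->R'->E->plug->E
Char 5 ('E'): step: R->4, L=5; E->plug->E->R->G->L->G->refl->E->L'->D->R'->H->plug->C
Char 6 ('C'): step: R->5, L=5; C->plug->H->R->D->L->E->refl->G->L'->G->R'->C->plug->H

Answer: BADECH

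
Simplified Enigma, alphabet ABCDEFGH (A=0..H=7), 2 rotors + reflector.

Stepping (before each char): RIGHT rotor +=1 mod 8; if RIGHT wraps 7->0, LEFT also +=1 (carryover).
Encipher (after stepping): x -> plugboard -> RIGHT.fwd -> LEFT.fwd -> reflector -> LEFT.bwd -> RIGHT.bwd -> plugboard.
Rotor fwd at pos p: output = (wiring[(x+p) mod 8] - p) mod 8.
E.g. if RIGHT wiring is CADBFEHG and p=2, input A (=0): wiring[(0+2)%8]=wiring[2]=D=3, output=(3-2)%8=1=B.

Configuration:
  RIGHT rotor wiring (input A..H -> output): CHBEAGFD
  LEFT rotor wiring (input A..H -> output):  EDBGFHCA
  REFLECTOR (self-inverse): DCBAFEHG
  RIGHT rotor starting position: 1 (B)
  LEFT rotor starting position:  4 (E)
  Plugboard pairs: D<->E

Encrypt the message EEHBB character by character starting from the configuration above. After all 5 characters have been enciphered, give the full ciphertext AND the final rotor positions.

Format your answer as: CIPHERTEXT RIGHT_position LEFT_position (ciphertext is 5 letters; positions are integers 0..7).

Char 1 ('E'): step: R->2, L=4; E->plug->D->R->E->L->A->refl->D->L'->B->R'->F->plug->F
Char 2 ('E'): step: R->3, L=4; E->plug->D->R->C->L->G->refl->H->L'->F->R'->B->plug->B
Char 3 ('H'): step: R->4, L=4; H->plug->H->R->A->L->B->refl->C->L'->H->R'->D->plug->E
Char 4 ('B'): step: R->5, L=4; B->plug->B->R->A->L->B->refl->C->L'->H->R'->G->plug->G
Char 5 ('B'): step: R->6, L=4; B->plug->B->R->F->L->H->refl->G->L'->C->R'->G->plug->G
Final: ciphertext=FBEGG, RIGHT=6, LEFT=4

Answer: FBEGG 6 4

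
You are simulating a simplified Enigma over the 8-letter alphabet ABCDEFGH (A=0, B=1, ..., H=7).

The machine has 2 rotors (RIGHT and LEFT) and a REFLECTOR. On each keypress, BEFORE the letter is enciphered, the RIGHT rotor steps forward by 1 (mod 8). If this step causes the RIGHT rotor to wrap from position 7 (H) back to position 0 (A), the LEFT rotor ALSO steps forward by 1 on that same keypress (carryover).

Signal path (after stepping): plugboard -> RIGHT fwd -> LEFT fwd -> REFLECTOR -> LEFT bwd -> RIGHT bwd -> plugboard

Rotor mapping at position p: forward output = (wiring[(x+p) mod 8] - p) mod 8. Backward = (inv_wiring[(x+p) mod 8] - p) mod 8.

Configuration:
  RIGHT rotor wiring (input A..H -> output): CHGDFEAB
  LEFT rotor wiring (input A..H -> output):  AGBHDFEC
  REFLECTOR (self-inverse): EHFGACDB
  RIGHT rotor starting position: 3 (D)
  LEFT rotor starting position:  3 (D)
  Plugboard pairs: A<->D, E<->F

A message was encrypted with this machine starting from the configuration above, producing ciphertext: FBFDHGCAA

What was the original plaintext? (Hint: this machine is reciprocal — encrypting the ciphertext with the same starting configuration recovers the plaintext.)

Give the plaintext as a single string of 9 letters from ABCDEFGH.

Char 1 ('F'): step: R->4, L=3; F->plug->E->R->G->L->D->refl->G->L'->H->R'->H->plug->H
Char 2 ('B'): step: R->5, L=3; B->plug->B->R->D->L->B->refl->H->L'->E->R'->C->plug->C
Char 3 ('F'): step: R->6, L=3; F->plug->E->R->A->L->E->refl->A->L'->B->R'->D->plug->A
Char 4 ('D'): step: R->7, L=3; D->plug->A->R->C->L->C->refl->F->L'->F->R'->G->plug->G
Char 5 ('H'): step: R->0, L->4 (L advanced); H->plug->H->R->B->L->B->refl->H->L'->A->R'->G->plug->G
Char 6 ('G'): step: R->1, L=4; G->plug->G->R->A->L->H->refl->B->L'->B->R'->H->plug->H
Char 7 ('C'): step: R->2, L=4; C->plug->C->R->D->L->G->refl->D->L'->H->R'->F->plug->E
Char 8 ('A'): step: R->3, L=4; A->plug->D->R->F->L->C->refl->F->L'->G->R'->E->plug->F
Char 9 ('A'): step: R->4, L=4; A->plug->D->R->F->L->C->refl->F->L'->G->R'->E->plug->F

Answer: HCAGGHEFF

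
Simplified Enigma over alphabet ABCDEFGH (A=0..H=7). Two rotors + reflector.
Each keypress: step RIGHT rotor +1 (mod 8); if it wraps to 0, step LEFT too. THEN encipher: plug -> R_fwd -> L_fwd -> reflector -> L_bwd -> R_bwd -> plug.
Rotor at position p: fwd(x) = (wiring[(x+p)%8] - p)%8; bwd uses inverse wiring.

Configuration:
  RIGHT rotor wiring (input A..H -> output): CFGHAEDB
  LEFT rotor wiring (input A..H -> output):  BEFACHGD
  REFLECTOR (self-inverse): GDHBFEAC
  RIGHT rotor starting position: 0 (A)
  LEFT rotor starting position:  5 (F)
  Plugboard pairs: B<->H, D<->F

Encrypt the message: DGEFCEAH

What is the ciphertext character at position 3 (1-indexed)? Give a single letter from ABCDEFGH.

Char 1 ('D'): step: R->1, L=5; D->plug->F->R->C->L->G->refl->A->L'->F->R'->B->plug->H
Char 2 ('G'): step: R->2, L=5; G->plug->G->R->A->L->C->refl->H->L'->E->R'->A->plug->A
Char 3 ('E'): step: R->3, L=5; E->plug->E->R->G->L->D->refl->B->L'->B->R'->C->plug->C

C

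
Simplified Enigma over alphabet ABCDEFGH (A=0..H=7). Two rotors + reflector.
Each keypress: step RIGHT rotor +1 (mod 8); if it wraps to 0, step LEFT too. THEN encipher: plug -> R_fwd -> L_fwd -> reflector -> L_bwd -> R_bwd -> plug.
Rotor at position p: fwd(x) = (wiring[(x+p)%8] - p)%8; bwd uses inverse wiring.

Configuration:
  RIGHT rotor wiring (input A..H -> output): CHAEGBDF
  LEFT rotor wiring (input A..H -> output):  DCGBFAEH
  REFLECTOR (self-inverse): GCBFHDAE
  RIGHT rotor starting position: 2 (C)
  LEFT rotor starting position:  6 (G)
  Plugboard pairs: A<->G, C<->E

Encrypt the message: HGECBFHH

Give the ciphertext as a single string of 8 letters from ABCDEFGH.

Answer: CBGGGAEA

Derivation:
Char 1 ('H'): step: R->3, L=6; H->plug->H->R->F->L->D->refl->F->L'->C->R'->E->plug->C
Char 2 ('G'): step: R->4, L=6; G->plug->A->R->C->L->F->refl->D->L'->F->R'->B->plug->B
Char 3 ('E'): step: R->5, L=6; E->plug->C->R->A->L->G->refl->A->L'->E->R'->A->plug->G
Char 4 ('C'): step: R->6, L=6; C->plug->E->R->C->L->F->refl->D->L'->F->R'->A->plug->G
Char 5 ('B'): step: R->7, L=6; B->plug->B->R->D->L->E->refl->H->L'->G->R'->A->plug->G
Char 6 ('F'): step: R->0, L->7 (L advanced); F->plug->F->R->B->L->E->refl->H->L'->D->R'->G->plug->A
Char 7 ('H'): step: R->1, L=7; H->plug->H->R->B->L->E->refl->H->L'->D->R'->C->plug->E
Char 8 ('H'): step: R->2, L=7; H->plug->H->R->F->L->G->refl->A->L'->A->R'->G->plug->A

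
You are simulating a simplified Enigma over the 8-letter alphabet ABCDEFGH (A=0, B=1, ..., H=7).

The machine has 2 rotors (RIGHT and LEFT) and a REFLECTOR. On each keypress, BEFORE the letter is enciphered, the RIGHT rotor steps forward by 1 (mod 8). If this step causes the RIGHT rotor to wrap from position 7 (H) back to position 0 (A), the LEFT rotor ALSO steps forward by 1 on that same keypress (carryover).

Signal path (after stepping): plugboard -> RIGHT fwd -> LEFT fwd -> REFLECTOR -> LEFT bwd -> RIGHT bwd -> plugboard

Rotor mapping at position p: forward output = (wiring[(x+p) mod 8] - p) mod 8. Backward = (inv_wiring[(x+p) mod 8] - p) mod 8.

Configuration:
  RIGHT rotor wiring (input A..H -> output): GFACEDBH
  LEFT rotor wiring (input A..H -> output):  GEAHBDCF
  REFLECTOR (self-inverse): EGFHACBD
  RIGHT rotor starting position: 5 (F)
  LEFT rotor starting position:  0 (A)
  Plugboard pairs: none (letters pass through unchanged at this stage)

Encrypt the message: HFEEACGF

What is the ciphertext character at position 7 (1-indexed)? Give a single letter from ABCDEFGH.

Char 1 ('H'): step: R->6, L=0; H->plug->H->R->F->L->D->refl->H->L'->D->R'->A->plug->A
Char 2 ('F'): step: R->7, L=0; F->plug->F->R->F->L->D->refl->H->L'->D->R'->E->plug->E
Char 3 ('E'): step: R->0, L->1 (L advanced); E->plug->E->R->E->L->C->refl->F->L'->H->R'->H->plug->H
Char 4 ('E'): step: R->1, L=1; E->plug->E->R->C->L->G->refl->B->L'->F->R'->H->plug->H
Char 5 ('A'): step: R->2, L=1; A->plug->A->R->G->L->E->refl->A->L'->D->R'->H->plug->H
Char 6 ('C'): step: R->3, L=1; C->plug->C->R->A->L->D->refl->H->L'->B->R'->B->plug->B
Char 7 ('G'): step: R->4, L=1; G->plug->G->R->E->L->C->refl->F->L'->H->R'->B->plug->B

B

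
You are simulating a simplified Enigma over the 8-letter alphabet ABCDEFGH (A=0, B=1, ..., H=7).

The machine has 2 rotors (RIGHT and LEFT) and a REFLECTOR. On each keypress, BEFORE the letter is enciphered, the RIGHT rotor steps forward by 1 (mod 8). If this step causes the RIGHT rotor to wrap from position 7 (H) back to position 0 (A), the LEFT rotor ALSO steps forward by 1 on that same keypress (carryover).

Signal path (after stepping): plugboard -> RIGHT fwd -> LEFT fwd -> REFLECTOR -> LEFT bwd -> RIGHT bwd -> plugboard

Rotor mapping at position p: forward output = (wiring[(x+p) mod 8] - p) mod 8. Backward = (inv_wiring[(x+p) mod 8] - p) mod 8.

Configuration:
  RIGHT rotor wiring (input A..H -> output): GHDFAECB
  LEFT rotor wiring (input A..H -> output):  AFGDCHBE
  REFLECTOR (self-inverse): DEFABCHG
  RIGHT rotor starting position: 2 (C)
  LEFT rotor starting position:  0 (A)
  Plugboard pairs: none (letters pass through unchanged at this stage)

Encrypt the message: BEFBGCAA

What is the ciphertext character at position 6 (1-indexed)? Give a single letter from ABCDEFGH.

Char 1 ('B'): step: R->3, L=0; B->plug->B->R->F->L->H->refl->G->L'->C->R'->A->plug->A
Char 2 ('E'): step: R->4, L=0; E->plug->E->R->C->L->G->refl->H->L'->F->R'->D->plug->D
Char 3 ('F'): step: R->5, L=0; F->plug->F->R->G->L->B->refl->E->L'->H->R'->A->plug->A
Char 4 ('B'): step: R->6, L=0; B->plug->B->R->D->L->D->refl->A->L'->A->R'->C->plug->C
Char 5 ('G'): step: R->7, L=0; G->plug->G->R->F->L->H->refl->G->L'->C->R'->A->plug->A
Char 6 ('C'): step: R->0, L->1 (L advanced); C->plug->C->R->D->L->B->refl->E->L'->A->R'->E->plug->E

E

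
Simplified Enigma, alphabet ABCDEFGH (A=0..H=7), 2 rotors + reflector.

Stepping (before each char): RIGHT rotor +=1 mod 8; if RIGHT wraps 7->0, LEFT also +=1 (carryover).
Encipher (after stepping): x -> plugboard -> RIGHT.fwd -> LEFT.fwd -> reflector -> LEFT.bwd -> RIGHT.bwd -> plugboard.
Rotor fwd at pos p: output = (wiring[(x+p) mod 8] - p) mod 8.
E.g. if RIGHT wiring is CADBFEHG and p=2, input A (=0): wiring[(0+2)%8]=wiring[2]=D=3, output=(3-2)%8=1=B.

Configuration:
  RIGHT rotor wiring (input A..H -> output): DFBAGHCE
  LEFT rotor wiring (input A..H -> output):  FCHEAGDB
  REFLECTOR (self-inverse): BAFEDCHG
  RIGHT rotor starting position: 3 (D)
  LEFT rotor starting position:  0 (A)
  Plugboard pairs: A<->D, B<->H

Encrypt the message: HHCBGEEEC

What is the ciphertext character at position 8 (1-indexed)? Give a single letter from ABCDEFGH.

Char 1 ('H'): step: R->4, L=0; H->plug->B->R->D->L->E->refl->D->L'->G->R'->C->plug->C
Char 2 ('H'): step: R->5, L=0; H->plug->B->R->F->L->G->refl->H->L'->C->R'->A->plug->D
Char 3 ('C'): step: R->6, L=0; C->plug->C->R->F->L->G->refl->H->L'->C->R'->F->plug->F
Char 4 ('B'): step: R->7, L=0; B->plug->H->R->D->L->E->refl->D->L'->G->R'->C->plug->C
Char 5 ('G'): step: R->0, L->1 (L advanced); G->plug->G->R->C->L->D->refl->E->L'->H->R'->F->plug->F
Char 6 ('E'): step: R->1, L=1; E->plug->E->R->G->L->A->refl->B->L'->A->R'->B->plug->H
Char 7 ('E'): step: R->2, L=1; E->plug->E->R->A->L->B->refl->A->L'->G->R'->B->plug->H
Char 8 ('E'): step: R->3, L=1; E->plug->E->R->B->L->G->refl->H->L'->D->R'->B->plug->H

H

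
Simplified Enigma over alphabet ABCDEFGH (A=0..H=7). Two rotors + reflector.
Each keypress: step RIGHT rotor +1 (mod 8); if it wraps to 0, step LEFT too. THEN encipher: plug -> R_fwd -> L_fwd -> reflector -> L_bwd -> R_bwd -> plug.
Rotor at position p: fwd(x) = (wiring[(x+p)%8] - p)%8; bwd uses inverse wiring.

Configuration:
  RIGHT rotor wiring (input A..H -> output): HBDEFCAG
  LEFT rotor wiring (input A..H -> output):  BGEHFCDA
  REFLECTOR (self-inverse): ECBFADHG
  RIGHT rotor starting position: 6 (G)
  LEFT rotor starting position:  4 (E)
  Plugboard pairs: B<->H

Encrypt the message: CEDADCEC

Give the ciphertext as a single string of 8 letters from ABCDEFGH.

Answer: BHBGAHFE

Derivation:
Char 1 ('C'): step: R->7, L=4; C->plug->C->R->C->L->H->refl->G->L'->B->R'->H->plug->B
Char 2 ('E'): step: R->0, L->5 (L advanced); E->plug->E->R->F->L->H->refl->G->L'->B->R'->B->plug->H
Char 3 ('D'): step: R->1, L=5; D->plug->D->R->E->L->B->refl->C->L'->G->R'->H->plug->B
Char 4 ('A'): step: R->2, L=5; A->plug->A->R->B->L->G->refl->H->L'->F->R'->G->plug->G
Char 5 ('D'): step: R->3, L=5; D->plug->D->R->F->L->H->refl->G->L'->B->R'->A->plug->A
Char 6 ('C'): step: R->4, L=5; C->plug->C->R->E->L->B->refl->C->L'->G->R'->B->plug->H
Char 7 ('E'): step: R->5, L=5; E->plug->E->R->E->L->B->refl->C->L'->G->R'->F->plug->F
Char 8 ('C'): step: R->6, L=5; C->plug->C->R->B->L->G->refl->H->L'->F->R'->E->plug->E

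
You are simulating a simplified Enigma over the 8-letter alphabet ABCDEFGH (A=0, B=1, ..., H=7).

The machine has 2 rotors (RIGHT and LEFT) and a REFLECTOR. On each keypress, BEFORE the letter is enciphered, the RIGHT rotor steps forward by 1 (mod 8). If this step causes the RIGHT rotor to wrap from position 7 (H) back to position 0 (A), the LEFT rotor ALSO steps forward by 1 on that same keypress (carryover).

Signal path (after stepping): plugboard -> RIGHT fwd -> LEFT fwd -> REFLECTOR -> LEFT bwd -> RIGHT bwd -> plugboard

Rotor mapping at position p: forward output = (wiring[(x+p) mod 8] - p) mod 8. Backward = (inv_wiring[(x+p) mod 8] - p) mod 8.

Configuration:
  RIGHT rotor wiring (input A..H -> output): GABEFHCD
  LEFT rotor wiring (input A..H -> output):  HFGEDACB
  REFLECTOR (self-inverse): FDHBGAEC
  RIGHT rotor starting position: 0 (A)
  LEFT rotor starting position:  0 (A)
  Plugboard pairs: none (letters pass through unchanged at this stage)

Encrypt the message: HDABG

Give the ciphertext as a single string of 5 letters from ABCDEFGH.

Char 1 ('H'): step: R->1, L=0; H->plug->H->R->F->L->A->refl->F->L'->B->R'->F->plug->F
Char 2 ('D'): step: R->2, L=0; D->plug->D->R->F->L->A->refl->F->L'->B->R'->F->plug->F
Char 3 ('A'): step: R->3, L=0; A->plug->A->R->B->L->F->refl->A->L'->F->R'->G->plug->G
Char 4 ('B'): step: R->4, L=0; B->plug->B->R->D->L->E->refl->G->L'->C->R'->E->plug->E
Char 5 ('G'): step: R->5, L=0; G->plug->G->R->H->L->B->refl->D->L'->E->R'->F->plug->F

Answer: FFGEF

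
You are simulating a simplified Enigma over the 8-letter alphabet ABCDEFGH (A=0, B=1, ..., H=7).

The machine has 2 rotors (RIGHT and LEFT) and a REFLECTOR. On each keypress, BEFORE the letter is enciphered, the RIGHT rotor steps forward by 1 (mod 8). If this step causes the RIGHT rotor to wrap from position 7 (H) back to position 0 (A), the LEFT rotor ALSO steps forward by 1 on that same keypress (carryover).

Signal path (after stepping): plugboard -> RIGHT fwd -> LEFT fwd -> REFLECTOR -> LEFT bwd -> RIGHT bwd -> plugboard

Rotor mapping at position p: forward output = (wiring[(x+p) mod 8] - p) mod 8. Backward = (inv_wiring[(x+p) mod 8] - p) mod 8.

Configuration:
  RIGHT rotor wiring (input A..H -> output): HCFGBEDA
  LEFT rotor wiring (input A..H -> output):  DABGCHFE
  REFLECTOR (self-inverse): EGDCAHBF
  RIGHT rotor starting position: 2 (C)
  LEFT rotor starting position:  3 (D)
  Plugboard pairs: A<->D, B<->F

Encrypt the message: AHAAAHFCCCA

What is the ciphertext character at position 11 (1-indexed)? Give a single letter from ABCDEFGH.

Char 1 ('A'): step: R->3, L=3; A->plug->D->R->A->L->D->refl->C->L'->D->R'->A->plug->D
Char 2 ('H'): step: R->4, L=3; H->plug->H->R->C->L->E->refl->A->L'->F->R'->A->plug->D
Char 3 ('A'): step: R->5, L=3; A->plug->D->R->C->L->E->refl->A->L'->F->R'->E->plug->E
Char 4 ('A'): step: R->6, L=3; A->plug->D->R->E->L->B->refl->G->L'->H->R'->E->plug->E
Char 5 ('A'): step: R->7, L=3; A->plug->D->R->G->L->F->refl->H->L'->B->R'->A->plug->D
Char 6 ('H'): step: R->0, L->4 (L advanced); H->plug->H->R->A->L->G->refl->B->L'->C->R'->B->plug->F
Char 7 ('F'): step: R->1, L=4; F->plug->B->R->E->L->H->refl->F->L'->G->R'->H->plug->H
Char 8 ('C'): step: R->2, L=4; C->plug->C->R->H->L->C->refl->D->L'->B->R'->E->plug->E
Char 9 ('C'): step: R->3, L=4; C->plug->C->R->B->L->D->refl->C->L'->H->R'->G->plug->G
Char 10 ('C'): step: R->4, L=4; C->plug->C->R->H->L->C->refl->D->L'->B->R'->G->plug->G
Char 11 ('A'): step: R->5, L=4; A->plug->D->R->C->L->B->refl->G->L'->A->R'->F->plug->B

B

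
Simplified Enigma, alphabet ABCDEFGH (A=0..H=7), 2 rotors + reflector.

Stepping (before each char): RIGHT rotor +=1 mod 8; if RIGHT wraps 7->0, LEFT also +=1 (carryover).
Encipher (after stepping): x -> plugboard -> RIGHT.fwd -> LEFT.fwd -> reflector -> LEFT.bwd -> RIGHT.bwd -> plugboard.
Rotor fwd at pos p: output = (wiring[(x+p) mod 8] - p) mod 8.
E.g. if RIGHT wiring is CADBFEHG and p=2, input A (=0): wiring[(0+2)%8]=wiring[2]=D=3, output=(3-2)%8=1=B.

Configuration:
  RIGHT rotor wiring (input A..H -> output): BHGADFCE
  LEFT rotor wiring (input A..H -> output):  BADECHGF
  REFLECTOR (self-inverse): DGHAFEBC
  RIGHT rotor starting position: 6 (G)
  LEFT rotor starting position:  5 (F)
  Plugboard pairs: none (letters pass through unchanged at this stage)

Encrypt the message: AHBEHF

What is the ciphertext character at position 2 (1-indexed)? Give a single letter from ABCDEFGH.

Char 1 ('A'): step: R->7, L=5; A->plug->A->R->F->L->G->refl->B->L'->B->R'->E->plug->E
Char 2 ('H'): step: R->0, L->6 (L advanced); H->plug->H->R->E->L->F->refl->E->L'->G->R'->C->plug->C

C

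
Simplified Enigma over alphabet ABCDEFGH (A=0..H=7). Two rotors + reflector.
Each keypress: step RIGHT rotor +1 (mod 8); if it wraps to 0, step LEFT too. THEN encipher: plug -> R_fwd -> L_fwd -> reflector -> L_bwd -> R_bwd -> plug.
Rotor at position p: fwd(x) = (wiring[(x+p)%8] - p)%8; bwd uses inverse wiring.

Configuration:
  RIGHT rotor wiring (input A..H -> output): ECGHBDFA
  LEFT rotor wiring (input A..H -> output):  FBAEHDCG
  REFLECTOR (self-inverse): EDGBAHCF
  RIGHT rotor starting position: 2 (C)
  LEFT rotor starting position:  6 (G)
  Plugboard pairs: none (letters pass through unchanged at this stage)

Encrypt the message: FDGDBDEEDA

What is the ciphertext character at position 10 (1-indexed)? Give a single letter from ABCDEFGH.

Char 1 ('F'): step: R->3, L=6; F->plug->F->R->B->L->A->refl->E->L'->A->R'->C->plug->C
Char 2 ('D'): step: R->4, L=6; D->plug->D->R->E->L->C->refl->G->L'->F->R'->A->plug->A
Char 3 ('G'): step: R->5, L=6; G->plug->G->R->C->L->H->refl->F->L'->H->R'->D->plug->D
Char 4 ('D'): step: R->6, L=6; D->plug->D->R->E->L->C->refl->G->L'->F->R'->H->plug->H
Char 5 ('B'): step: R->7, L=6; B->plug->B->R->F->L->G->refl->C->L'->E->R'->G->plug->G
Char 6 ('D'): step: R->0, L->7 (L advanced); D->plug->D->R->H->L->D->refl->B->L'->D->R'->F->plug->F
Char 7 ('E'): step: R->1, L=7; E->plug->E->R->C->L->C->refl->G->L'->B->R'->A->plug->A
Char 8 ('E'): step: R->2, L=7; E->plug->E->R->D->L->B->refl->D->L'->H->R'->C->plug->C
Char 9 ('D'): step: R->3, L=7; D->plug->D->R->C->L->C->refl->G->L'->B->R'->F->plug->F
Char 10 ('A'): step: R->4, L=7; A->plug->A->R->F->L->A->refl->E->L'->G->R'->F->plug->F

F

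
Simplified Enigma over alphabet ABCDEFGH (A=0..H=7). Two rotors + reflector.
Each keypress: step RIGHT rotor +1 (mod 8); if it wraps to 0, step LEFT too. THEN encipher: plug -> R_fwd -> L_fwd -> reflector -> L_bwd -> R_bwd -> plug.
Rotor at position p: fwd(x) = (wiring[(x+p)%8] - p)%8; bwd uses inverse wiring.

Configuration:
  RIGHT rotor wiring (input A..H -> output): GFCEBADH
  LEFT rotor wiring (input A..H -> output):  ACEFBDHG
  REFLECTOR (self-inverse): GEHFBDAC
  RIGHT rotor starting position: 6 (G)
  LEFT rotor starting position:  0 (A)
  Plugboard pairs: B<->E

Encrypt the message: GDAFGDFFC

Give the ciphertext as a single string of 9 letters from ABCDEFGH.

Char 1 ('G'): step: R->7, L=0; G->plug->G->R->B->L->C->refl->H->L'->G->R'->C->plug->C
Char 2 ('D'): step: R->0, L->1 (L advanced); D->plug->D->R->E->L->C->refl->H->L'->H->R'->H->plug->H
Char 3 ('A'): step: R->1, L=1; A->plug->A->R->E->L->C->refl->H->L'->H->R'->E->plug->B
Char 4 ('F'): step: R->2, L=1; F->plug->F->R->F->L->G->refl->A->L'->D->R'->H->plug->H
Char 5 ('G'): step: R->3, L=1; G->plug->G->R->C->L->E->refl->B->L'->A->R'->D->plug->D
Char 6 ('D'): step: R->4, L=1; D->plug->D->R->D->L->A->refl->G->L'->F->R'->A->plug->A
Char 7 ('F'): step: R->5, L=1; F->plug->F->R->F->L->G->refl->A->L'->D->R'->A->plug->A
Char 8 ('F'): step: R->6, L=1; F->plug->F->R->G->L->F->refl->D->L'->B->R'->B->plug->E
Char 9 ('C'): step: R->7, L=1; C->plug->C->R->G->L->F->refl->D->L'->B->R'->G->plug->G

Answer: CHBHDAAEG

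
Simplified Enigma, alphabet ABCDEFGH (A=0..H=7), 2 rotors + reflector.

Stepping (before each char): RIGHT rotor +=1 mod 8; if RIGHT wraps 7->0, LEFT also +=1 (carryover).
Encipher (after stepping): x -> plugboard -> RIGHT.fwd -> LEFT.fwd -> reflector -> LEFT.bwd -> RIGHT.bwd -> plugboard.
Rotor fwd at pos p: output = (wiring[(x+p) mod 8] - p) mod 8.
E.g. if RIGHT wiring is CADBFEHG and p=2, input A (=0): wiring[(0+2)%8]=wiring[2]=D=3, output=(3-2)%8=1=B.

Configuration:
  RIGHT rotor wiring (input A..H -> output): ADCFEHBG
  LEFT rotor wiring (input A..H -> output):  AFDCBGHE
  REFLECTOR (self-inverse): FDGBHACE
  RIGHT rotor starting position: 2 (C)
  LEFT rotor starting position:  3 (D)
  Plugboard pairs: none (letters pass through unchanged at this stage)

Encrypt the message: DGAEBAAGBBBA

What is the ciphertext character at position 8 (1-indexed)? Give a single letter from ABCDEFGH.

Char 1 ('D'): step: R->3, L=3; D->plug->D->R->G->L->C->refl->G->L'->B->R'->B->plug->B
Char 2 ('G'): step: R->4, L=3; G->plug->G->R->G->L->C->refl->G->L'->B->R'->H->plug->H
Char 3 ('A'): step: R->5, L=3; A->plug->A->R->C->L->D->refl->B->L'->E->R'->B->plug->B
Char 4 ('E'): step: R->6, L=3; E->plug->E->R->E->L->B->refl->D->L'->C->R'->C->plug->C
Char 5 ('B'): step: R->7, L=3; B->plug->B->R->B->L->G->refl->C->L'->G->R'->E->plug->E
Char 6 ('A'): step: R->0, L->4 (L advanced); A->plug->A->R->A->L->F->refl->A->L'->D->R'->B->plug->B
Char 7 ('A'): step: R->1, L=4; A->plug->A->R->C->L->D->refl->B->L'->F->R'->G->plug->G
Char 8 ('G'): step: R->2, L=4; G->plug->G->R->G->L->H->refl->E->L'->E->R'->F->plug->F

F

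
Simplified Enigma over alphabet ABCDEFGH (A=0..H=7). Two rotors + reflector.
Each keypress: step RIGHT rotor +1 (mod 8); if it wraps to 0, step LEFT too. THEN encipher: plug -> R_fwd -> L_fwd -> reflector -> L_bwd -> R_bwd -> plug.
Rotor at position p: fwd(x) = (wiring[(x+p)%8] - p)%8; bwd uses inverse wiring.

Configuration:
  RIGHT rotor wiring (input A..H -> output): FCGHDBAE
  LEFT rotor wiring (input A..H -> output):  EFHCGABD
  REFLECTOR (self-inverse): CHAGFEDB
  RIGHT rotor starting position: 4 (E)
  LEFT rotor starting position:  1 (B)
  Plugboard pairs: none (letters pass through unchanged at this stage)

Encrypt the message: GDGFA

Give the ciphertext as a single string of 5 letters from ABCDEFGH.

Char 1 ('G'): step: R->5, L=1; G->plug->G->R->C->L->B->refl->H->L'->E->R'->A->plug->A
Char 2 ('D'): step: R->6, L=1; D->plug->D->R->E->L->H->refl->B->L'->C->R'->A->plug->A
Char 3 ('G'): step: R->7, L=1; G->plug->G->R->C->L->B->refl->H->L'->E->R'->F->plug->F
Char 4 ('F'): step: R->0, L->2 (L advanced); F->plug->F->R->B->L->A->refl->C->L'->G->R'->C->plug->C
Char 5 ('A'): step: R->1, L=2; A->plug->A->R->B->L->A->refl->C->L'->G->R'->C->plug->C

Answer: AAFCC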